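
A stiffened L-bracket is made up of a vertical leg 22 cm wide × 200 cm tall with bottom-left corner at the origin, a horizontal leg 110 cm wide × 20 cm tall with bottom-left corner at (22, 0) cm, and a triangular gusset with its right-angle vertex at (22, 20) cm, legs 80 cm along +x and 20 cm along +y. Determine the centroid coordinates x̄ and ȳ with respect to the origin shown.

x̄ = 34.69 cm, ȳ = 65.32 cm

Part | A | x̄ᵢ | ȳᵢ | A·x̄ᵢ | A·ȳᵢ
vertical leg | 4400.00 | 11.00 | 100.00 | 48400.00 | 440000.00
horizontal leg | 2200.00 | 77.00 | 10.00 | 169400.00 | 22000.00
gusset | 800.00 | 48.67 | 26.67 | 38933.33 | 21333.33
Σ | 7400.00 |  |  | 256733.33 | 483333.33
x̄ = 256733.33 / 7400.00 = 34.69 cm
ȳ = 483333.33 / 7400.00 = 65.32 cm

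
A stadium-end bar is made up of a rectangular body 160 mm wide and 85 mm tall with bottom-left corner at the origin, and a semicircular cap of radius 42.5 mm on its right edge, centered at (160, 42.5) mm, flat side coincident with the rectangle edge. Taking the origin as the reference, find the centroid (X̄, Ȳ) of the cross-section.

X̄ = 96.92 mm, Ȳ = 42.50 mm

Part | A | x̄ᵢ | ȳᵢ | A·x̄ᵢ | A·ȳᵢ
rectangular body | 13600.00 | 80.00 | 42.50 | 1088000.00 | 578000.00
semicircular end | 2837.25 | 178.04 | 42.50 | 505137.22 | 120583.16
Σ | 16437.25 |  |  | 1593137.22 | 698583.16
X̄ = 1593137.22 / 16437.25 = 96.92 mm
Ȳ = 698583.16 / 16437.25 = 42.50 mm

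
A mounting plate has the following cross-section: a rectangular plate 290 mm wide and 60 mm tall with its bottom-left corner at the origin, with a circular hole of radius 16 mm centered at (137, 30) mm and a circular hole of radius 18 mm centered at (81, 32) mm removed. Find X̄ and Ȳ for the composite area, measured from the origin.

Part | A | x̄ᵢ | ȳᵢ | A·x̄ᵢ | A·ȳᵢ
plate | 17400.00 | 145.00 | 30.00 | 2523000.00 | 522000.00
hole 1 | -804.25 | 137.00 | 30.00 | -110181.94 | -24127.43
hole 2 | -1017.88 | 81.00 | 32.00 | -82447.96 | -32572.03
Σ | 15577.88 |  |  | 2330370.10 | 465300.54
X̄ = 2330370.10 / 15577.88 = 149.59 mm
Ȳ = 465300.54 / 15577.88 = 29.87 mm

X̄ = 149.59 mm, Ȳ = 29.87 mm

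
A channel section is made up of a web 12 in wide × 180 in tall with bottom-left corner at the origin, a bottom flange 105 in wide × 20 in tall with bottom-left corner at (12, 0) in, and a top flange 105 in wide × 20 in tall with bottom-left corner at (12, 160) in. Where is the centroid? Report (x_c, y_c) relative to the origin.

web: A = 12 × 180 = 2160.00, centroid at (6.00, 90.00).
bottom flange: A = 105 × 20 = 2100.00, centroid at (64.50, 10.00).
top flange: A = 105 × 20 = 2100.00, centroid at (64.50, 170.00).
ΣA = 6360.00 in², ΣAx_c = 283860.00 in³, ΣAy_c = 572400.00 in³.
x_c = 283860.00/6360.00 = 44.63 in; y_c = 572400.00/6360.00 = 90.00 in.

x_c = 44.63 in, y_c = 90.00 in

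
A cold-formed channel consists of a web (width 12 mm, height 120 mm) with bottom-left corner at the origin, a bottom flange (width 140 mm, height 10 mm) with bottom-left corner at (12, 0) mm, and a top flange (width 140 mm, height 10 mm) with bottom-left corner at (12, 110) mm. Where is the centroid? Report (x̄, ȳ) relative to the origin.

web: A = 12 × 120 = 1440.00, centroid at (6.00, 60.00).
bottom flange: A = 140 × 10 = 1400.00, centroid at (82.00, 5.00).
top flange: A = 140 × 10 = 1400.00, centroid at (82.00, 115.00).
ΣA = 4240.00 mm²
ΣAx̄ = (1440.00)(6.00) + (1400.00)(82.00) + (1400.00)(82.00) = 238240.00 mm³
ΣAȳ = (1440.00)(60.00) + (1400.00)(5.00) + (1400.00)(115.00) = 254400.00 mm³
x̄ = 238240.00 / 4240.00 = 56.19 mm
ȳ = 254400.00 / 4240.00 = 60.00 mm

x̄ = 56.19 mm, ȳ = 60.00 mm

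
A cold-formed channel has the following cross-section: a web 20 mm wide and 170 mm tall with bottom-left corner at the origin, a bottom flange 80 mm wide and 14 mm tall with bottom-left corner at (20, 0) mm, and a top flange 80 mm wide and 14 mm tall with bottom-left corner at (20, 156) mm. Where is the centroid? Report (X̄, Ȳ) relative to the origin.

X̄ = 29.86 mm, Ȳ = 85.00 mm

web: A = 20 × 170 = 3400.00, centroid at (10.00, 85.00).
bottom flange: A = 80 × 14 = 1120.00, centroid at (60.00, 7.00).
top flange: A = 80 × 14 = 1120.00, centroid at (60.00, 163.00).
ΣA = 5640.00 mm², ΣAX̄ = 168400.00 mm³, ΣAȲ = 479400.00 mm³.
X̄ = 168400.00/5640.00 = 29.86 mm; Ȳ = 479400.00/5640.00 = 85.00 mm.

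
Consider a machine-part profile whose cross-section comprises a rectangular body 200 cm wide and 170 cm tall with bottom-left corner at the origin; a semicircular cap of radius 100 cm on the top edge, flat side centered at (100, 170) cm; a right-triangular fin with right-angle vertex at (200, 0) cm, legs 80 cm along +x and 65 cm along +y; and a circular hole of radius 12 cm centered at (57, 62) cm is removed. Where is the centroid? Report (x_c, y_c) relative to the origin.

rectangular body: A = 200 × 170 = 34000.00, centroid at (100.00, 85.00).
semicircular top: A = ½π·100² = 15707.96, centroid at (100.00, 212.44).
triangular fin: A = ½·80·65 = 2600.00, centroid at (226.67, 21.67).
hole: A = −π·12² = -452.39, centroid at (57.00, 62.00).
ΣA = 51855.57 cm²
ΣAx_c = (34000.00)(100.00) + (15707.96)(100.00) + (2600.00)(226.67) + (-452.39)(57.00) = 5534343.47 cm³
ΣAy_c = (34000.00)(85.00) + (15707.96)(212.44) + (2600.00)(21.67) + (-452.39)(62.00) = 6255305.62 cm³
x_c = 5534343.47 / 51855.57 = 106.73 cm
y_c = 6255305.62 / 51855.57 = 120.63 cm

x_c = 106.73 cm, y_c = 120.63 cm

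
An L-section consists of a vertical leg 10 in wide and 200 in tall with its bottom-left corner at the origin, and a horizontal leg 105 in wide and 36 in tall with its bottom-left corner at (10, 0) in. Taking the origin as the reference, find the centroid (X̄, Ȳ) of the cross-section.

X̄ = 42.60 in, Ȳ = 46.37 in

vertical leg: A = 10 × 200 = 2000.00, centroid at (5.00, 100.00).
horizontal leg: A = 105 × 36 = 3780.00, centroid at (62.50, 18.00).
ΣA = 5780.00 in²
ΣAX̄ = (2000.00)(5.00) + (3780.00)(62.50) = 246250.00 in³
ΣAȲ = (2000.00)(100.00) + (3780.00)(18.00) = 268040.00 in³
X̄ = 246250.00 / 5780.00 = 42.60 in
Ȳ = 268040.00 / 5780.00 = 46.37 in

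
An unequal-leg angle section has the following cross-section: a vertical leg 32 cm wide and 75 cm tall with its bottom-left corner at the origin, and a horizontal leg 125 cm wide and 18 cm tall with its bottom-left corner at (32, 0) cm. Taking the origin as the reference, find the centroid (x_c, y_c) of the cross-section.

x_c = 53.98 cm, y_c = 23.71 cm

vertical leg: A = 32 × 75 = 2400.00, centroid at (16.00, 37.50).
horizontal leg: A = 125 × 18 = 2250.00, centroid at (94.50, 9.00).
ΣA = 4650.00 cm², ΣAx_c = 251025.00 cm³, ΣAy_c = 110250.00 cm³.
x_c = 251025.00/4650.00 = 53.98 cm; y_c = 110250.00/4650.00 = 23.71 cm.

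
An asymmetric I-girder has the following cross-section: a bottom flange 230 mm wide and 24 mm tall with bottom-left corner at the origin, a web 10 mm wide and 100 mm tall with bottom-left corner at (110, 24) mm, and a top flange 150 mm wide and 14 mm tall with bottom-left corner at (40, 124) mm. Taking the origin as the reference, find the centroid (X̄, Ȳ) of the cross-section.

Part | A | x̄ᵢ | ȳᵢ | A·x̄ᵢ | A·ȳᵢ
bottom flange | 5520.00 | 115.00 | 12.00 | 634800.00 | 66240.00
web | 1000.00 | 115.00 | 74.00 | 115000.00 | 74000.00
top flange | 2100.00 | 115.00 | 131.00 | 241500.00 | 275100.00
Σ | 8620.00 |  |  | 991300.00 | 415340.00
X̄ = 991300.00 / 8620.00 = 115.00 mm
Ȳ = 415340.00 / 8620.00 = 48.18 mm

X̄ = 115.00 mm, Ȳ = 48.18 mm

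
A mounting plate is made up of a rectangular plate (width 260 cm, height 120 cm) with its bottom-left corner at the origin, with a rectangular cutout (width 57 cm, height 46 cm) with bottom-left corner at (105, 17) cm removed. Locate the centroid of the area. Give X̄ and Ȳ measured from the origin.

plate: A = 260 × 120 = 31200.00, centroid at (130.00, 60.00).
hole: A = −(57 × 46) = -2622.00, centroid at (133.50, 40.00).
ΣA = 28578.00 cm², ΣAX̄ = 3705963.00 cm³, ΣAȲ = 1767120.00 cm³.
X̄ = 3705963.00/28578.00 = 129.68 cm; Ȳ = 1767120.00/28578.00 = 61.83 cm.

X̄ = 129.68 cm, Ȳ = 61.83 cm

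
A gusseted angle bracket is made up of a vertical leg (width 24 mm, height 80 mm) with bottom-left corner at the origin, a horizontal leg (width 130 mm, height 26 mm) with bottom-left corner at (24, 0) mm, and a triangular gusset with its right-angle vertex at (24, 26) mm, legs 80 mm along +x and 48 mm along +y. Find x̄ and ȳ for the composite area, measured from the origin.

x̄ = 58.33 mm, ȳ = 27.89 mm

Part | A | x̄ᵢ | ȳᵢ | A·x̄ᵢ | A·ȳᵢ
vertical leg | 1920.00 | 12.00 | 40.00 | 23040.00 | 76800.00
horizontal leg | 3380.00 | 89.00 | 13.00 | 300820.00 | 43940.00
gusset | 1920.00 | 50.67 | 42.00 | 97280.00 | 80640.00
Σ | 7220.00 |  |  | 421140.00 | 201380.00
x̄ = 421140.00 / 7220.00 = 58.33 mm
ȳ = 201380.00 / 7220.00 = 27.89 mm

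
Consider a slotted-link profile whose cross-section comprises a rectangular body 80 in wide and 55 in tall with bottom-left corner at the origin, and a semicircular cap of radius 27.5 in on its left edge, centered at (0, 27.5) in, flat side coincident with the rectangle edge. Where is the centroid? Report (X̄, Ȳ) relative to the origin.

X̄ = 29.02 in, Ȳ = 27.50 in

Part | A | x̄ᵢ | ȳᵢ | A·x̄ᵢ | A·ȳᵢ
rectangular body | 4400.00 | 40.00 | 27.50 | 176000.00 | 121000.00
semicircular end | 1187.91 | -11.67 | 27.50 | -13864.58 | 32667.65
Σ | 5587.91 |  |  | 162135.42 | 153667.65
X̄ = 162135.42 / 5587.91 = 29.02 in
Ȳ = 153667.65 / 5587.91 = 27.50 in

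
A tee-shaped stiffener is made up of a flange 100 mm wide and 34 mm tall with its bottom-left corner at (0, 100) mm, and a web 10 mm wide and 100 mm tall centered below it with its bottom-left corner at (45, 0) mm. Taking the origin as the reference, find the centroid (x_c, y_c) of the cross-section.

web: A = 10 × 100 = 1000.00, centroid at (50.00, 50.00).
flange: A = 100 × 34 = 3400.00, centroid at (50.00, 117.00).
ΣA = 4400.00 mm²
ΣAx_c = (1000.00)(50.00) + (3400.00)(50.00) = 220000.00 mm³
ΣAy_c = (1000.00)(50.00) + (3400.00)(117.00) = 447800.00 mm³
x_c = 220000.00 / 4400.00 = 50.00 mm
y_c = 447800.00 / 4400.00 = 101.77 mm

x_c = 50.00 mm, y_c = 101.77 mm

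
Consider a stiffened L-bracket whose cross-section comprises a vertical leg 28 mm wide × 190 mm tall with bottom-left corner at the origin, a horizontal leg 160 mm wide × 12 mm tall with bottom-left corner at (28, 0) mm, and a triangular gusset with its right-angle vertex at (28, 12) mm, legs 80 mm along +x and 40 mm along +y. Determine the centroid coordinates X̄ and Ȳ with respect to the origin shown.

Part | A | x̄ᵢ | ȳᵢ | A·x̄ᵢ | A·ȳᵢ
vertical leg | 5320.00 | 14.00 | 95.00 | 74480.00 | 505400.00
horizontal leg | 1920.00 | 108.00 | 6.00 | 207360.00 | 11520.00
gusset | 1600.00 | 54.67 | 25.33 | 87466.67 | 40533.33
Σ | 8840.00 |  |  | 369306.67 | 557453.33
X̄ = 369306.67 / 8840.00 = 41.78 mm
Ȳ = 557453.33 / 8840.00 = 63.06 mm

X̄ = 41.78 mm, Ȳ = 63.06 mm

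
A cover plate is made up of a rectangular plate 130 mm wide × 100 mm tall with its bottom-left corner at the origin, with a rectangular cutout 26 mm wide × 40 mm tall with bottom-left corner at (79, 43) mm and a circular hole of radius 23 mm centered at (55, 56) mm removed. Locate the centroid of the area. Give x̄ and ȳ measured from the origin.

Part | A | x̄ᵢ | ȳᵢ | A·x̄ᵢ | A·ȳᵢ
plate | 13000.00 | 65.00 | 50.00 | 845000.00 | 650000.00
hole 1 | -1040.00 | 92.00 | 63.00 | -95680.00 | -65520.00
hole 2 | -1661.90 | 55.00 | 56.00 | -91404.64 | -93066.54
Σ | 10298.10 |  |  | 657915.36 | 491413.46
x̄ = 657915.36 / 10298.10 = 63.89 mm
ȳ = 491413.46 / 10298.10 = 47.72 mm

x̄ = 63.89 mm, ȳ = 47.72 mm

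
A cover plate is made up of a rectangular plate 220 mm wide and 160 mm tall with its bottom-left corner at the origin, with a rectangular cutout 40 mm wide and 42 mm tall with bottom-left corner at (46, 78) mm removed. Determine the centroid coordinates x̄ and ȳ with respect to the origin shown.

plate: A = 220 × 160 = 35200.00, centroid at (110.00, 80.00).
hole: A = −(40 × 42) = -1680.00, centroid at (66.00, 99.00).
ΣA = 33520.00 mm²
ΣAx̄ = (35200.00)(110.00) + (-1680.00)(66.00) = 3761120.00 mm³
ΣAȳ = (35200.00)(80.00) + (-1680.00)(99.00) = 2649680.00 mm³
x̄ = 3761120.00 / 33520.00 = 112.21 mm
ȳ = 2649680.00 / 33520.00 = 79.05 mm

x̄ = 112.21 mm, ȳ = 79.05 mm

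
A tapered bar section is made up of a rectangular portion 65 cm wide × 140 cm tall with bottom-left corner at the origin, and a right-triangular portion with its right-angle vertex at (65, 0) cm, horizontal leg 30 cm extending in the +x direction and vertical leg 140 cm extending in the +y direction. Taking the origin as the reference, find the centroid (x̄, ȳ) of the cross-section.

x̄ = 40.47 cm, ȳ = 65.62 cm

Part | A | x̄ᵢ | ȳᵢ | A·x̄ᵢ | A·ȳᵢ
rectangular portion | 9100.00 | 32.50 | 70.00 | 295750.00 | 637000.00
triangular portion | 2100.00 | 75.00 | 46.67 | 157500.00 | 98000.00
Σ | 11200.00 |  |  | 453250.00 | 735000.00
x̄ = 453250.00 / 11200.00 = 40.47 cm
ȳ = 735000.00 / 11200.00 = 65.62 cm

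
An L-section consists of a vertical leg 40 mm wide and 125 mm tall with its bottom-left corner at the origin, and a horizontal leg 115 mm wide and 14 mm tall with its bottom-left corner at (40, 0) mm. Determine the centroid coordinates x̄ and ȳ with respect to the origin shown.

x̄ = 38.88 mm, ȳ = 48.98 mm

vertical leg: A = 40 × 125 = 5000.00, centroid at (20.00, 62.50).
horizontal leg: A = 115 × 14 = 1610.00, centroid at (97.50, 7.00).
ΣA = 6610.00 mm², ΣAx̄ = 256975.00 mm³, ΣAȳ = 323770.00 mm³.
x̄ = 256975.00/6610.00 = 38.88 mm; ȳ = 323770.00/6610.00 = 48.98 mm.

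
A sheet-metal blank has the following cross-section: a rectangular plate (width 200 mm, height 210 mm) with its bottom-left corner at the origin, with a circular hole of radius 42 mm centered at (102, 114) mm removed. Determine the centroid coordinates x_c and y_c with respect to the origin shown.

Part | A | x̄ᵢ | ȳᵢ | A·x̄ᵢ | A·ȳᵢ
plate | 42000.00 | 100.00 | 105.00 | 4200000.00 | 4410000.00
hole | -5541.77 | 102.00 | 114.00 | -565260.48 | -631761.72
Σ | 36458.23 |  |  | 3634739.52 | 3778238.28
x_c = 3634739.52 / 36458.23 = 99.70 mm
y_c = 3778238.28 / 36458.23 = 103.63 mm

x_c = 99.70 mm, y_c = 103.63 mm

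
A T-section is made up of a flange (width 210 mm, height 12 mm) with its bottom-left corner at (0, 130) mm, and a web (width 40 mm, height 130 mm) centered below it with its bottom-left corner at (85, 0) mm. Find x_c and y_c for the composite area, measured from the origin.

x_c = 105.00 mm, y_c = 88.18 mm

Part | A | x̄ᵢ | ȳᵢ | A·x̄ᵢ | A·ȳᵢ
web | 5200.00 | 105.00 | 65.00 | 546000.00 | 338000.00
flange | 2520.00 | 105.00 | 136.00 | 264600.00 | 342720.00
Σ | 7720.00 |  |  | 810600.00 | 680720.00
x_c = 810600.00 / 7720.00 = 105.00 mm
y_c = 680720.00 / 7720.00 = 88.18 mm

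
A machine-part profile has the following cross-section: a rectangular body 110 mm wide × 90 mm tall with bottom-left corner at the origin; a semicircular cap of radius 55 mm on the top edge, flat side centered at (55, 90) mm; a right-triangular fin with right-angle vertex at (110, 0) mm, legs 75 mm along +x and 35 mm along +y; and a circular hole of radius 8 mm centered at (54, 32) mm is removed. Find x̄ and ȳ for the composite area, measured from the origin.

rectangular body: A = 110 × 90 = 9900.00, centroid at (55.00, 45.00).
semicircular top: A = ½π·55² = 4751.66, centroid at (55.00, 113.34).
triangular fin: A = ½·75·35 = 1312.50, centroid at (135.00, 11.67).
hole: A = −π·8² = -201.06, centroid at (54.00, 32.00).
ΣA = 15763.10 mm²
ΣAx̄ = (9900.00)(55.00) + (4751.66)(55.00) + (1312.50)(135.00) + (-201.06)(54.00) = 972171.39 mm³
ΣAȳ = (9900.00)(45.00) + (4751.66)(113.34) + (1312.50)(11.67) + (-201.06)(32.00) = 992944.48 mm³
x̄ = 972171.39 / 15763.10 = 61.67 mm
ȳ = 992944.48 / 15763.10 = 62.99 mm

x̄ = 61.67 mm, ȳ = 62.99 mm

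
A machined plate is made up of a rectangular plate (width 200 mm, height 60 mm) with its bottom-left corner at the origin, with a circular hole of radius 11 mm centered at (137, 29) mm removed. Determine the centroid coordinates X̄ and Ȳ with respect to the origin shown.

Part | A | x̄ᵢ | ȳᵢ | A·x̄ᵢ | A·ȳᵢ
plate | 12000.00 | 100.00 | 30.00 | 1200000.00 | 360000.00
hole | -380.13 | 137.00 | 29.00 | -52078.18 | -11023.85
Σ | 11619.87 |  |  | 1147921.82 | 348976.15
X̄ = 1147921.82 / 11619.87 = 98.79 mm
Ȳ = 348976.15 / 11619.87 = 30.03 mm

X̄ = 98.79 mm, Ȳ = 30.03 mm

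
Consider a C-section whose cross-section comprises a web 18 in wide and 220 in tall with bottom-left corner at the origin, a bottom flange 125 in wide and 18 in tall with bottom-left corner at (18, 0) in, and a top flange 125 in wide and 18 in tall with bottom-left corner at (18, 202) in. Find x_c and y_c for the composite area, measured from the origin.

x_c = 47.03 in, y_c = 110.00 in

web: A = 18 × 220 = 3960.00, centroid at (9.00, 110.00).
bottom flange: A = 125 × 18 = 2250.00, centroid at (80.50, 9.00).
top flange: A = 125 × 18 = 2250.00, centroid at (80.50, 211.00).
ΣA = 8460.00 in², ΣAx_c = 397890.00 in³, ΣAy_c = 930600.00 in³.
x_c = 397890.00/8460.00 = 47.03 in; y_c = 930600.00/8460.00 = 110.00 in.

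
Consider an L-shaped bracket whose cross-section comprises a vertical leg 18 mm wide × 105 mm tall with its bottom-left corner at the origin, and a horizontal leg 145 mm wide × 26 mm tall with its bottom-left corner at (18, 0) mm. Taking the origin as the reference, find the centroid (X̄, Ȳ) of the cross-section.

X̄ = 63.29 mm, Ȳ = 26.19 mm

Part | A | x̄ᵢ | ȳᵢ | A·x̄ᵢ | A·ȳᵢ
vertical leg | 1890.00 | 9.00 | 52.50 | 17010.00 | 99225.00
horizontal leg | 3770.00 | 90.50 | 13.00 | 341185.00 | 49010.00
Σ | 5660.00 |  |  | 358195.00 | 148235.00
X̄ = 358195.00 / 5660.00 = 63.29 mm
Ȳ = 148235.00 / 5660.00 = 26.19 mm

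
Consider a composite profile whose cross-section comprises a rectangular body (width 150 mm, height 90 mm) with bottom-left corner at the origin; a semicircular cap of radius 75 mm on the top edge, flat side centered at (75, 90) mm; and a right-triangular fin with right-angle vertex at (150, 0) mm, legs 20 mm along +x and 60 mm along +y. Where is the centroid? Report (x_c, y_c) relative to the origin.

rectangular body: A = 150 × 90 = 13500.00, centroid at (75.00, 45.00).
semicircular top: A = ½π·75² = 8835.73, centroid at (75.00, 121.83).
triangular fin: A = ½·20·60 = 600.00, centroid at (156.67, 20.00).
ΣA = 22935.73 mm²
ΣAx_c = (13500.00)(75.00) + (8835.73)(75.00) + (600.00)(156.67) = 1769179.70 mm³
ΣAy_c = (13500.00)(45.00) + (8835.73)(121.83) + (600.00)(20.00) = 1695965.64 mm³
x_c = 1769179.70 / 22935.73 = 77.14 mm
y_c = 1695965.64 / 22935.73 = 73.94 mm

x_c = 77.14 mm, y_c = 73.94 mm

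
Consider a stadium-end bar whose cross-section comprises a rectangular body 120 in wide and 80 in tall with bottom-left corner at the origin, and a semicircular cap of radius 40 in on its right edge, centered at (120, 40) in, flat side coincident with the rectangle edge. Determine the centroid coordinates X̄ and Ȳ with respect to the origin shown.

Part | A | x̄ᵢ | ȳᵢ | A·x̄ᵢ | A·ȳᵢ
rectangular body | 9600.00 | 60.00 | 40.00 | 576000.00 | 384000.00
semicircular end | 2513.27 | 136.98 | 40.00 | 344259.56 | 100530.96
Σ | 12113.27 |  |  | 920259.56 | 484530.96
X̄ = 920259.56 / 12113.27 = 75.97 in
Ȳ = 484530.96 / 12113.27 = 40.00 in

X̄ = 75.97 in, Ȳ = 40.00 in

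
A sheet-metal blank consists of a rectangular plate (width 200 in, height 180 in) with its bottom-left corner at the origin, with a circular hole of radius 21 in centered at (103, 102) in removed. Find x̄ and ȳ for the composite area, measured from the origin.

plate: A = 200 × 180 = 36000.00, centroid at (100.00, 90.00).
hole: A = −π·21² = -1385.44, centroid at (103.00, 102.00).
ΣA = 34614.56 in²
ΣAx̄ = (36000.00)(100.00) + (-1385.44)(103.00) = 3457299.44 in³
ΣAȳ = (36000.00)(90.00) + (-1385.44)(102.00) = 3098684.88 in³
x̄ = 3457299.44 / 34614.56 = 99.88 in
ȳ = 3098684.88 / 34614.56 = 89.52 in

x̄ = 99.88 in, ȳ = 89.52 in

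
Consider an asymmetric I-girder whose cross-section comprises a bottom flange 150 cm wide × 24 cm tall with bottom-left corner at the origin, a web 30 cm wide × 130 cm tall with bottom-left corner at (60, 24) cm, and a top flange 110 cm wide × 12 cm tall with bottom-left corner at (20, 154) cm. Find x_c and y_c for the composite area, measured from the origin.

Part | A | x̄ᵢ | ȳᵢ | A·x̄ᵢ | A·ȳᵢ
bottom flange | 3600.00 | 75.00 | 12.00 | 270000.00 | 43200.00
web | 3900.00 | 75.00 | 89.00 | 292500.00 | 347100.00
top flange | 1320.00 | 75.00 | 160.00 | 99000.00 | 211200.00
Σ | 8820.00 |  |  | 661500.00 | 601500.00
x_c = 661500.00 / 8820.00 = 75.00 cm
y_c = 601500.00 / 8820.00 = 68.20 cm

x_c = 75.00 cm, y_c = 68.20 cm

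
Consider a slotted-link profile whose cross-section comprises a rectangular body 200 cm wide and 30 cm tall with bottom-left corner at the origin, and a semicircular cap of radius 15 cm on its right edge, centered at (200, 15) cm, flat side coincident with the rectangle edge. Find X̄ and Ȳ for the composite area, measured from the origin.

rectangular body: A = 200 × 30 = 6000.00, centroid at (100.00, 15.00).
semicircular end: A = ½π·15² = 353.43, centroid at (206.37, 15.00).
ΣA = 6353.43 cm², ΣAX̄ = 672935.83 cm³, ΣAȲ = 95301.44 cm³.
X̄ = 672935.83/6353.43 = 105.92 cm; Ȳ = 95301.44/6353.43 = 15.00 cm.

X̄ = 105.92 cm, Ȳ = 15.00 cm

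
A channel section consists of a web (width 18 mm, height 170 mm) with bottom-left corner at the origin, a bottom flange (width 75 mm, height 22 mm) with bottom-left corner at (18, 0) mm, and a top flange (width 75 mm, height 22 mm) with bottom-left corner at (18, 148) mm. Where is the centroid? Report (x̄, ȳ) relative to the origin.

web: A = 18 × 170 = 3060.00, centroid at (9.00, 85.00).
bottom flange: A = 75 × 22 = 1650.00, centroid at (55.50, 11.00).
top flange: A = 75 × 22 = 1650.00, centroid at (55.50, 159.00).
ΣA = 6360.00 mm²
ΣAx̄ = (3060.00)(9.00) + (1650.00)(55.50) + (1650.00)(55.50) = 210690.00 mm³
ΣAȳ = (3060.00)(85.00) + (1650.00)(11.00) + (1650.00)(159.00) = 540600.00 mm³
x̄ = 210690.00 / 6360.00 = 33.13 mm
ȳ = 540600.00 / 6360.00 = 85.00 mm

x̄ = 33.13 mm, ȳ = 85.00 mm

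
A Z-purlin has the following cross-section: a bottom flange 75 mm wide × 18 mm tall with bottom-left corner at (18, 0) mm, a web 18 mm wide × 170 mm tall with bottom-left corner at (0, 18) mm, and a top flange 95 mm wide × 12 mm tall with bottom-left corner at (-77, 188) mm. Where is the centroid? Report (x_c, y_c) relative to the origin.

x_c = 12.40 mm, y_c = 98.83 mm

Part | A | x̄ᵢ | ȳᵢ | A·x̄ᵢ | A·ȳᵢ
bottom flange | 1350.00 | 55.50 | 9.00 | 74925.00 | 12150.00
web | 3060.00 | 9.00 | 103.00 | 27540.00 | 315180.00
top flange | 1140.00 | -29.50 | 194.00 | -33630.00 | 221160.00
Σ | 5550.00 |  |  | 68835.00 | 548490.00
x_c = 68835.00 / 5550.00 = 12.40 mm
y_c = 548490.00 / 5550.00 = 98.83 mm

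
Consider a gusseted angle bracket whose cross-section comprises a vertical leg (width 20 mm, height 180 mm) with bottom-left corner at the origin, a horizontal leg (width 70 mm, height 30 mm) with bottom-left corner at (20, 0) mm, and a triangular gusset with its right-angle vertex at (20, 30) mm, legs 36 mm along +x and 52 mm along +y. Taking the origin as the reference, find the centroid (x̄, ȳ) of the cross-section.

x̄ = 27.34 mm, ȳ = 60.25 mm

vertical leg: A = 20 × 180 = 3600.00, centroid at (10.00, 90.00).
horizontal leg: A = 70 × 30 = 2100.00, centroid at (55.00, 15.00).
gusset: A = ½·36·52 = 936.00, centroid at (32.00, 47.33).
ΣA = 6636.00 mm²
ΣAx̄ = (3600.00)(10.00) + (2100.00)(55.00) + (936.00)(32.00) = 181452.00 mm³
ΣAȳ = (3600.00)(90.00) + (2100.00)(15.00) + (936.00)(47.33) = 399804.00 mm³
x̄ = 181452.00 / 6636.00 = 27.34 mm
ȳ = 399804.00 / 6636.00 = 60.25 mm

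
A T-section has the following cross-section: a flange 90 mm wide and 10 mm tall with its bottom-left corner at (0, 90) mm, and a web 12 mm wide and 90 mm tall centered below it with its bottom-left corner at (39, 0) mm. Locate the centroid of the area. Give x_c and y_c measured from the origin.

x_c = 45.00 mm, y_c = 67.73 mm

web: A = 12 × 90 = 1080.00, centroid at (45.00, 45.00).
flange: A = 90 × 10 = 900.00, centroid at (45.00, 95.00).
ΣA = 1980.00 mm², ΣAx_c = 89100.00 mm³, ΣAy_c = 134100.00 mm³.
x_c = 89100.00/1980.00 = 45.00 mm; y_c = 134100.00/1980.00 = 67.73 mm.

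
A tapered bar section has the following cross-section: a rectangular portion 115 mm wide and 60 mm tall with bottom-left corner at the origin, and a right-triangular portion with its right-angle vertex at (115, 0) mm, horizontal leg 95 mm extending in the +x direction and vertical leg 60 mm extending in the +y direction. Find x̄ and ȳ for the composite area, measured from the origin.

x̄ = 83.56 mm, ȳ = 27.08 mm

rectangular portion: A = 115 × 60 = 6900.00, centroid at (57.50, 30.00).
triangular portion: A = ½·95·60 = 2850.00, centroid at (146.67, 20.00).
ΣA = 9750.00 mm², ΣAx̄ = 814750.00 mm³, ΣAȳ = 264000.00 mm³.
x̄ = 814750.00/9750.00 = 83.56 mm; ȳ = 264000.00/9750.00 = 27.08 mm.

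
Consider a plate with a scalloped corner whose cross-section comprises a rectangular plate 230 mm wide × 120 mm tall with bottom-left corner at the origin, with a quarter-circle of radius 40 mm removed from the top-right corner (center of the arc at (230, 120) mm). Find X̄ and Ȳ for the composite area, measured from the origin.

Part | A | x̄ᵢ | ȳᵢ | A·x̄ᵢ | A·ȳᵢ
plate | 27600.00 | 115.00 | 60.00 | 3174000.00 | 1656000.00
removed quarter-circle | -1256.64 | 213.02 | 103.02 | -267693.19 | -129463.11
Σ | 26343.36 |  |  | 2906306.81 | 1526536.89
X̄ = 2906306.81 / 26343.36 = 110.32 mm
Ȳ = 1526536.89 / 26343.36 = 57.95 mm

X̄ = 110.32 mm, Ȳ = 57.95 mm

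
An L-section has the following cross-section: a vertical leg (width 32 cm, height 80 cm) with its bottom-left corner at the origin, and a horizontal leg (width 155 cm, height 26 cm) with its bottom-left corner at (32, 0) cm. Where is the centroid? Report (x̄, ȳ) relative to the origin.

x̄ = 73.18 cm, ȳ = 23.49 cm

vertical leg: A = 32 × 80 = 2560.00, centroid at (16.00, 40.00).
horizontal leg: A = 155 × 26 = 4030.00, centroid at (109.50, 13.00).
ΣA = 6590.00 cm²
ΣAx̄ = (2560.00)(16.00) + (4030.00)(109.50) = 482245.00 cm³
ΣAȳ = (2560.00)(40.00) + (4030.00)(13.00) = 154790.00 cm³
x̄ = 482245.00 / 6590.00 = 73.18 cm
ȳ = 154790.00 / 6590.00 = 23.49 cm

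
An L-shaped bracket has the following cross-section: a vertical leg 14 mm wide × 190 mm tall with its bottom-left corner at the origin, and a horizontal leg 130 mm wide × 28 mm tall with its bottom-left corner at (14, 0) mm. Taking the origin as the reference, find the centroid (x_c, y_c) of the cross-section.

Part | A | x̄ᵢ | ȳᵢ | A·x̄ᵢ | A·ȳᵢ
vertical leg | 2660.00 | 7.00 | 95.00 | 18620.00 | 252700.00
horizontal leg | 3640.00 | 79.00 | 14.00 | 287560.00 | 50960.00
Σ | 6300.00 |  |  | 306180.00 | 303660.00
x_c = 306180.00 / 6300.00 = 48.60 mm
y_c = 303660.00 / 6300.00 = 48.20 mm

x_c = 48.60 mm, y_c = 48.20 mm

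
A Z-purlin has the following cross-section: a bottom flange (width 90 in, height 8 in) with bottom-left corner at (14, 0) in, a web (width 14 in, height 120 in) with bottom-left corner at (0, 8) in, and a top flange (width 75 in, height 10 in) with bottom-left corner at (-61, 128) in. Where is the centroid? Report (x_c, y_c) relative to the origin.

bottom flange: A = 90 × 8 = 720.00, centroid at (59.00, 4.00).
web: A = 14 × 120 = 1680.00, centroid at (7.00, 68.00).
top flange: A = 75 × 10 = 750.00, centroid at (-23.50, 133.00).
ΣA = 3150.00 in², ΣAx_c = 36615.00 in³, ΣAy_c = 216870.00 in³.
x_c = 36615.00/3150.00 = 11.62 in; y_c = 216870.00/3150.00 = 68.85 in.

x_c = 11.62 in, y_c = 68.85 in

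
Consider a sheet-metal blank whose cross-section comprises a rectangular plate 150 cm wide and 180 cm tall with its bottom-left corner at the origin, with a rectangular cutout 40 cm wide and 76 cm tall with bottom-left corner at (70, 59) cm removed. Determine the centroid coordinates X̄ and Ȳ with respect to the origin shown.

X̄ = 73.10 cm, Ȳ = 89.11 cm

plate: A = 150 × 180 = 27000.00, centroid at (75.00, 90.00).
hole: A = −(40 × 76) = -3040.00, centroid at (90.00, 97.00).
ΣA = 23960.00 cm²
ΣAX̄ = (27000.00)(75.00) + (-3040.00)(90.00) = 1751400.00 cm³
ΣAȲ = (27000.00)(90.00) + (-3040.00)(97.00) = 2135120.00 cm³
X̄ = 1751400.00 / 23960.00 = 73.10 cm
Ȳ = 2135120.00 / 23960.00 = 89.11 cm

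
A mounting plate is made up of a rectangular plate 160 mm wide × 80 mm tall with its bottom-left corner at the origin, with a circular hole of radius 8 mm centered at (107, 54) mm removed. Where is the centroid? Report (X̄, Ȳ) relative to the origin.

Part | A | x̄ᵢ | ȳᵢ | A·x̄ᵢ | A·ȳᵢ
plate | 12800.00 | 80.00 | 40.00 | 1024000.00 | 512000.00
hole | -201.06 | 107.00 | 54.00 | -21513.63 | -10857.34
Σ | 12598.94 |  |  | 1002486.37 | 501142.66
X̄ = 1002486.37 / 12598.94 = 79.57 mm
Ȳ = 501142.66 / 12598.94 = 39.78 mm

X̄ = 79.57 mm, Ȳ = 39.78 mm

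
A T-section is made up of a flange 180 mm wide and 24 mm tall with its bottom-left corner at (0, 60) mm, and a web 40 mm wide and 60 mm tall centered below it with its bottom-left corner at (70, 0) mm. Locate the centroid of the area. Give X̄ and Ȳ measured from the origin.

X̄ = 90.00 mm, Ȳ = 57.00 mm

web: A = 40 × 60 = 2400.00, centroid at (90.00, 30.00).
flange: A = 180 × 24 = 4320.00, centroid at (90.00, 72.00).
ΣA = 6720.00 mm², ΣAX̄ = 604800.00 mm³, ΣAȲ = 383040.00 mm³.
X̄ = 604800.00/6720.00 = 90.00 mm; Ȳ = 383040.00/6720.00 = 57.00 mm.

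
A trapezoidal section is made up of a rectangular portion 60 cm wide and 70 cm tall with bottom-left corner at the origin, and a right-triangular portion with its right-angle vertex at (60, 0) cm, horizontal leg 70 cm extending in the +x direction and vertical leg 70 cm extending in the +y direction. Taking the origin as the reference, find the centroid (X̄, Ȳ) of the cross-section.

X̄ = 49.65 cm, Ȳ = 30.70 cm

Part | A | x̄ᵢ | ȳᵢ | A·x̄ᵢ | A·ȳᵢ
rectangular portion | 4200.00 | 30.00 | 35.00 | 126000.00 | 147000.00
triangular portion | 2450.00 | 83.33 | 23.33 | 204166.67 | 57166.67
Σ | 6650.00 |  |  | 330166.67 | 204166.67
X̄ = 330166.67 / 6650.00 = 49.65 cm
Ȳ = 204166.67 / 6650.00 = 30.70 cm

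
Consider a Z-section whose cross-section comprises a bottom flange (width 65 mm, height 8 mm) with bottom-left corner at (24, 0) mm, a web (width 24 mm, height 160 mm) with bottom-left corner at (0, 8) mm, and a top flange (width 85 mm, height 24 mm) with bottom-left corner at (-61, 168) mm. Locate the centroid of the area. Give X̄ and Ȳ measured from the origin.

X̄ = 5.89 mm, Ȳ = 110.50 mm

Part | A | x̄ᵢ | ȳᵢ | A·x̄ᵢ | A·ȳᵢ
bottom flange | 520.00 | 56.50 | 4.00 | 29380.00 | 2080.00
web | 3840.00 | 12.00 | 88.00 | 46080.00 | 337920.00
top flange | 2040.00 | -18.50 | 180.00 | -37740.00 | 367200.00
Σ | 6400.00 |  |  | 37720.00 | 707200.00
X̄ = 37720.00 / 6400.00 = 5.89 mm
Ȳ = 707200.00 / 6400.00 = 110.50 mm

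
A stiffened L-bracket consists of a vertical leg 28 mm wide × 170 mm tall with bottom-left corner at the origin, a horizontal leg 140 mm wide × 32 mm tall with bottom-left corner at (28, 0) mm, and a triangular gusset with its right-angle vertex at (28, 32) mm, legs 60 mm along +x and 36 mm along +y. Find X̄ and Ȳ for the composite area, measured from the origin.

vertical leg: A = 28 × 170 = 4760.00, centroid at (14.00, 85.00).
horizontal leg: A = 140 × 32 = 4480.00, centroid at (98.00, 16.00).
gusset: A = ½·60·36 = 1080.00, centroid at (48.00, 44.00).
ΣA = 10320.00 mm², ΣAX̄ = 557520.00 mm³, ΣAȲ = 523800.00 mm³.
X̄ = 557520.00/10320.00 = 54.02 mm; Ȳ = 523800.00/10320.00 = 50.76 mm.

X̄ = 54.02 mm, Ȳ = 50.76 mm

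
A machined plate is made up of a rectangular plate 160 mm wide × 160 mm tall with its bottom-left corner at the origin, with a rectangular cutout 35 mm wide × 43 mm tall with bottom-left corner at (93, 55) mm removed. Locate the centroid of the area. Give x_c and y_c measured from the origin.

x_c = 78.09 mm, y_c = 80.22 mm

plate: A = 160 × 160 = 25600.00, centroid at (80.00, 80.00).
hole: A = −(35 × 43) = -1505.00, centroid at (110.50, 76.50).
ΣA = 24095.00 mm²
ΣAx_c = (25600.00)(80.00) + (-1505.00)(110.50) = 1881697.50 mm³
ΣAy_c = (25600.00)(80.00) + (-1505.00)(76.50) = 1932867.50 mm³
x_c = 1881697.50 / 24095.00 = 78.09 mm
y_c = 1932867.50 / 24095.00 = 80.22 mm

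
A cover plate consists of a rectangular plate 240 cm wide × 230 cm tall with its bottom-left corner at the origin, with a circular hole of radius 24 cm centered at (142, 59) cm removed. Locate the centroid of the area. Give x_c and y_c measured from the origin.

x_c = 119.25 cm, y_c = 116.90 cm

Part | A | x̄ᵢ | ȳᵢ | A·x̄ᵢ | A·ȳᵢ
plate | 55200.00 | 120.00 | 115.00 | 6624000.00 | 6348000.00
hole | -1809.56 | 142.00 | 59.00 | -256957.15 | -106763.88
Σ | 53390.44 |  |  | 6367042.85 | 6241236.12
x_c = 6367042.85 / 53390.44 = 119.25 cm
y_c = 6241236.12 / 53390.44 = 116.90 cm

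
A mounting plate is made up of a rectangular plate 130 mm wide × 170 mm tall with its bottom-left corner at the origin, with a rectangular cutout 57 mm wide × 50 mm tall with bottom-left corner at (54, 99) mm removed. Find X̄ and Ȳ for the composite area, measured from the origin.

Part | A | x̄ᵢ | ȳᵢ | A·x̄ᵢ | A·ȳᵢ
plate | 22100.00 | 65.00 | 85.00 | 1436500.00 | 1878500.00
hole | -2850.00 | 82.50 | 124.00 | -235125.00 | -353400.00
Σ | 19250.00 |  |  | 1201375.00 | 1525100.00
X̄ = 1201375.00 / 19250.00 = 62.41 mm
Ȳ = 1525100.00 / 19250.00 = 79.23 mm

X̄ = 62.41 mm, Ȳ = 79.23 mm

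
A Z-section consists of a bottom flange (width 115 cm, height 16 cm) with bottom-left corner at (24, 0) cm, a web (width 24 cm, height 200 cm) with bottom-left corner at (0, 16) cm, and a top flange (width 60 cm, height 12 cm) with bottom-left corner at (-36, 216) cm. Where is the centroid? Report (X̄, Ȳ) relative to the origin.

X̄ = 27.61 cm, Ȳ = 99.37 cm

Part | A | x̄ᵢ | ȳᵢ | A·x̄ᵢ | A·ȳᵢ
bottom flange | 1840.00 | 81.50 | 8.00 | 149960.00 | 14720.00
web | 4800.00 | 12.00 | 116.00 | 57600.00 | 556800.00
top flange | 720.00 | -6.00 | 222.00 | -4320.00 | 159840.00
Σ | 7360.00 |  |  | 203240.00 | 731360.00
X̄ = 203240.00 / 7360.00 = 27.61 cm
Ȳ = 731360.00 / 7360.00 = 99.37 cm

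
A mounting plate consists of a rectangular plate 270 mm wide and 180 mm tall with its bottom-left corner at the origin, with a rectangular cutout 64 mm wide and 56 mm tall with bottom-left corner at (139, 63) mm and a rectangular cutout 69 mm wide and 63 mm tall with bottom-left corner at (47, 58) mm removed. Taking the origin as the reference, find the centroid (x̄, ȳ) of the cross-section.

x̄ = 137.55 mm, ȳ = 89.97 mm

plate: A = 270 × 180 = 48600.00, centroid at (135.00, 90.00).
hole 1: A = −(64 × 56) = -3584.00, centroid at (171.00, 91.00).
hole 2: A = −(69 × 63) = -4347.00, centroid at (81.50, 89.50).
ΣA = 40669.00 mm²
ΣAx̄ = (48600.00)(135.00) + (-3584.00)(171.00) + (-4347.00)(81.50) = 5593855.50 mm³
ΣAȳ = (48600.00)(90.00) + (-3584.00)(91.00) + (-4347.00)(89.50) = 3658799.50 mm³
x̄ = 5593855.50 / 40669.00 = 137.55 mm
ȳ = 3658799.50 / 40669.00 = 89.97 mm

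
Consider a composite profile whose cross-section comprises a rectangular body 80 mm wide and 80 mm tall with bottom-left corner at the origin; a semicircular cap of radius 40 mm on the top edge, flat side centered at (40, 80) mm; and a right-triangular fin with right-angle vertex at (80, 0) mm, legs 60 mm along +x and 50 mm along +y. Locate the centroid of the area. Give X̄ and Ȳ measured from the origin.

Part | A | x̄ᵢ | ȳᵢ | A·x̄ᵢ | A·ȳᵢ
rectangular body | 6400.00 | 40.00 | 40.00 | 256000.00 | 256000.00
semicircular top | 2513.27 | 40.00 | 96.98 | 100530.96 | 243728.60
triangular fin | 1500.00 | 100.00 | 16.67 | 150000.00 | 25000.00
Σ | 10413.27 |  |  | 506530.96 | 524728.60
X̄ = 506530.96 / 10413.27 = 48.64 mm
Ȳ = 524728.60 / 10413.27 = 50.39 mm

X̄ = 48.64 mm, Ȳ = 50.39 mm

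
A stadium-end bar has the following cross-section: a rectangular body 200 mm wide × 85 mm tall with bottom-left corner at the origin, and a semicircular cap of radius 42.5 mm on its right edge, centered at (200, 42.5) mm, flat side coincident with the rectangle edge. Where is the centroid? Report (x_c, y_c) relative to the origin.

x_c = 116.88 mm, y_c = 42.50 mm

rectangular body: A = 200 × 85 = 17000.00, centroid at (100.00, 42.50).
semicircular end: A = ½π·42.5² = 2837.25, centroid at (218.04, 42.50).
ΣA = 19837.25 mm²
ΣAx_c = (17000.00)(100.00) + (2837.25)(218.04) = 2318627.26 mm³
ΣAy_c = (17000.00)(42.50) + (2837.25)(42.50) = 843083.16 mm³
x_c = 2318627.26 / 19837.25 = 116.88 mm
y_c = 843083.16 / 19837.25 = 42.50 mm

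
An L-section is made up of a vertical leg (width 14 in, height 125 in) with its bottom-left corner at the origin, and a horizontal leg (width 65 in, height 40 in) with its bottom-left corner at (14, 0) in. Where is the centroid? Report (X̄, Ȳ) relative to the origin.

Part | A | x̄ᵢ | ȳᵢ | A·x̄ᵢ | A·ȳᵢ
vertical leg | 1750.00 | 7.00 | 62.50 | 12250.00 | 109375.00
horizontal leg | 2600.00 | 46.50 | 20.00 | 120900.00 | 52000.00
Σ | 4350.00 |  |  | 133150.00 | 161375.00
X̄ = 133150.00 / 4350.00 = 30.61 in
Ȳ = 161375.00 / 4350.00 = 37.10 in

X̄ = 30.61 in, Ȳ = 37.10 in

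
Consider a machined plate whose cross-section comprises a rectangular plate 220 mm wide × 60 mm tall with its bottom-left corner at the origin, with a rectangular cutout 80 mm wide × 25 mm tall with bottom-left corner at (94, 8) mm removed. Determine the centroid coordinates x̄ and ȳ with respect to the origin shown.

x̄ = 105.71 mm, ȳ = 31.70 mm

plate: A = 220 × 60 = 13200.00, centroid at (110.00, 30.00).
hole: A = −(80 × 25) = -2000.00, centroid at (134.00, 20.50).
ΣA = 11200.00 mm², ΣAx̄ = 1184000.00 mm³, ΣAȳ = 355000.00 mm³.
x̄ = 1184000.00/11200.00 = 105.71 mm; ȳ = 355000.00/11200.00 = 31.70 mm.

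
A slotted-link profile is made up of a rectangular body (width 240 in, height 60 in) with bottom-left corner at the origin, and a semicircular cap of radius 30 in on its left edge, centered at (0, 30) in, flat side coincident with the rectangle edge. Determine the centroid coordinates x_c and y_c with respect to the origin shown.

rectangular body: A = 240 × 60 = 14400.00, centroid at (120.00, 30.00).
semicircular end: A = ½π·30² = 1413.72, centroid at (-12.73, 30.00).
ΣA = 15813.72 in², ΣAx_c = 1710000.00 in³, ΣAy_c = 474411.50 in³.
x_c = 1710000.00/15813.72 = 108.13 in; y_c = 474411.50/15813.72 = 30.00 in.

x_c = 108.13 in, y_c = 30.00 in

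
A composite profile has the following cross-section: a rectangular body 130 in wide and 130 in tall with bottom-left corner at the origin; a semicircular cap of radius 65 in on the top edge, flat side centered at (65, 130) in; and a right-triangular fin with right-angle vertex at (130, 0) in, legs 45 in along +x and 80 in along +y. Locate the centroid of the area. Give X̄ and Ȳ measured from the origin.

X̄ = 70.68 in, Ȳ = 86.53 in

rectangular body: A = 130 × 130 = 16900.00, centroid at (65.00, 65.00).
semicircular top: A = ½π·65² = 6636.61, centroid at (65.00, 157.59).
triangular fin: A = ½·45·80 = 1800.00, centroid at (145.00, 26.67).
ΣA = 25336.61 in²
ΣAX̄ = (16900.00)(65.00) + (6636.61)(65.00) + (1800.00)(145.00) = 1790879.94 in³
ΣAȲ = (16900.00)(65.00) + (6636.61)(157.59) + (1800.00)(26.67) = 2192343.22 in³
X̄ = 1790879.94 / 25336.61 = 70.68 in
Ȳ = 2192343.22 / 25336.61 = 86.53 in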